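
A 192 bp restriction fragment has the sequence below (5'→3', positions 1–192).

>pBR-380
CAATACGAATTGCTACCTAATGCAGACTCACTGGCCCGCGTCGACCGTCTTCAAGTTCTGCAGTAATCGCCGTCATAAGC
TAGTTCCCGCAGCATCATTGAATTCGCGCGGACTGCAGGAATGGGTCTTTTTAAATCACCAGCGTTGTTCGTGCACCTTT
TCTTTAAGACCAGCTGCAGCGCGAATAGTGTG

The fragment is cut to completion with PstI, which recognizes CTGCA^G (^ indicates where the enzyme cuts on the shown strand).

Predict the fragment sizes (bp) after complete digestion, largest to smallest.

PstI sites (CTGCAG) start at positions 58, 113, 174.
PstI cuts after base 5 of each site (before the last base), so after positions 62, 117, 178.
Linear molecule, 3 cuts → 4 fragments:
  1–62 → 62 bp
  63–117 → 55 bp
  118–178 → 61 bp
  179–192 → 14 bp
Sorted largest to smallest: 62, 61, 55, 14 bp.

62, 61, 55, 14 bp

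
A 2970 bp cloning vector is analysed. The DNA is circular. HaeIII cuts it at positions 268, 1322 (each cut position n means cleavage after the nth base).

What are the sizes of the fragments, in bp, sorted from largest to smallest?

1916, 1054 bp

Circular molecule, 2 cuts → 2 fragments:
  1322 − 268 = 1054 bp
  wrap: 2970 − 1322 + 268 = 1916 bp
Sorted largest to smallest: 1916, 1054 bp.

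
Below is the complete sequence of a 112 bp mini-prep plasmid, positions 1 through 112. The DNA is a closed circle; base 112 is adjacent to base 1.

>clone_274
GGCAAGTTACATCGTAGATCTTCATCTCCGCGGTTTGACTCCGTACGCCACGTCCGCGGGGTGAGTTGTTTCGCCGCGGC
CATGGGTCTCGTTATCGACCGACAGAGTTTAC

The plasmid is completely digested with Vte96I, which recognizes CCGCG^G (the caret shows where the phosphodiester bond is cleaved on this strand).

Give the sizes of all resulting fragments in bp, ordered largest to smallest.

66, 26, 20 bp

Vte96I sites (CCGCGG) start at positions 28, 54, 74.
Vte96I cuts after base 5 of each site (before the last base), so after positions 32, 58, 78.
Circular molecule, 3 cuts → 3 fragments:
  33–58 → 26 bp
  59–78 → 20 bp
  79–112 then 1–32 → 34 + 32 = 66 bp
Sorted largest to smallest: 66, 26, 20 bp.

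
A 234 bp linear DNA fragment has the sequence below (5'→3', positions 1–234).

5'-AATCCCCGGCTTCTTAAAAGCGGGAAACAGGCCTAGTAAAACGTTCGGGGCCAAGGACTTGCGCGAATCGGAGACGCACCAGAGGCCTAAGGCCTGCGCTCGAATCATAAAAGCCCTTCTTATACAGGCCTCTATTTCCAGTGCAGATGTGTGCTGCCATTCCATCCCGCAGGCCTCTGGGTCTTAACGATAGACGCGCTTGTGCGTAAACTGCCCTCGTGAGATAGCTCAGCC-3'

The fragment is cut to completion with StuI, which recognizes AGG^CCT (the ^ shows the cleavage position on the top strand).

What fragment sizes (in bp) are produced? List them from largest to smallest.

StuI sites (AGGCCT) start at positions 29, 83, 90, 126, 171.
StuI cuts after base 3 of each site, so after positions 31, 85, 92, 128, 173.
Linear molecule, 5 cuts → 6 fragments:
  1–31 → 31 bp
  32–85 → 54 bp
  86–92 → 7 bp
  93–128 → 36 bp
  129–173 → 45 bp
  174–234 → 61 bp
Sorted largest to smallest: 61, 54, 45, 36, 31, 7 bp.

61, 54, 45, 36, 31, 7 bp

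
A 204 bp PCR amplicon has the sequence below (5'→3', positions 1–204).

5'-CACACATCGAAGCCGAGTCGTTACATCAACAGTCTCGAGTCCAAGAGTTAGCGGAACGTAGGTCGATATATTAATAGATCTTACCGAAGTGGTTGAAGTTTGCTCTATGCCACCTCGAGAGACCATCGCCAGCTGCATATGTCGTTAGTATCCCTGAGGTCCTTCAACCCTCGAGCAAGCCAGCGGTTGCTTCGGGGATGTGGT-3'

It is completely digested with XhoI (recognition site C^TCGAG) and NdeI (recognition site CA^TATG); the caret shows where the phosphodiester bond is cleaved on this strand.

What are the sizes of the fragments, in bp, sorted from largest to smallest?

XhoI sites (CTCGAG) start at positions 34, 114, 170.
XhoI cuts after the first base of each site, so after positions 34, 114, 170.
The NdeI site (CATATG) starts at position 136.
NdeI cuts after base 2 of each site, so after position 137.
Combined cut positions: 34, 114, 137, 170.
Linear molecule, 4 cuts → 5 fragments:
  1–34 → 34 bp
  35–114 → 80 bp
  115–137 → 23 bp
  138–170 → 33 bp
  171–204 → 34 bp
Sorted largest to smallest: 80, 34, 34, 33, 23 bp.

80, 34, 34, 33, 23 bp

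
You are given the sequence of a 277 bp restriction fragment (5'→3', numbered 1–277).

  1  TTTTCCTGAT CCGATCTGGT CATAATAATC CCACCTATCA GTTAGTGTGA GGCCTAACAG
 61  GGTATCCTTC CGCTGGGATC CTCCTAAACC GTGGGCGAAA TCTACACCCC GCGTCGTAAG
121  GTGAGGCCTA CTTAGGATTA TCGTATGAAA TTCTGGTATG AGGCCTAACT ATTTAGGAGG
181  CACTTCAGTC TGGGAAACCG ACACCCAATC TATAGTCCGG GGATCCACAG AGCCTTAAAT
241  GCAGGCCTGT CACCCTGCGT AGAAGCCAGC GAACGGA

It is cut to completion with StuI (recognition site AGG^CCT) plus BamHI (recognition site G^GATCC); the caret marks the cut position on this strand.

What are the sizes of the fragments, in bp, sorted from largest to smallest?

StuI sites (AGGCCT) start at positions 50, 124, 161, 243.
StuI cuts after base 3 of each site, so after positions 52, 126, 163, 245.
BamHI sites (GGATCC) start at positions 76, 221.
BamHI cuts after the first base of each site, so after positions 76, 221.
Combined cut positions: 52, 76, 126, 163, 221, 245.
Linear molecule, 6 cuts → 7 fragments:
  1–52 → 52 bp
  53–76 → 24 bp
  77–126 → 50 bp
  127–163 → 37 bp
  164–221 → 58 bp
  222–245 → 24 bp
  246–277 → 32 bp
Sorted largest to smallest: 58, 52, 50, 37, 32, 24, 24 bp.

58, 52, 50, 37, 32, 24, 24 bp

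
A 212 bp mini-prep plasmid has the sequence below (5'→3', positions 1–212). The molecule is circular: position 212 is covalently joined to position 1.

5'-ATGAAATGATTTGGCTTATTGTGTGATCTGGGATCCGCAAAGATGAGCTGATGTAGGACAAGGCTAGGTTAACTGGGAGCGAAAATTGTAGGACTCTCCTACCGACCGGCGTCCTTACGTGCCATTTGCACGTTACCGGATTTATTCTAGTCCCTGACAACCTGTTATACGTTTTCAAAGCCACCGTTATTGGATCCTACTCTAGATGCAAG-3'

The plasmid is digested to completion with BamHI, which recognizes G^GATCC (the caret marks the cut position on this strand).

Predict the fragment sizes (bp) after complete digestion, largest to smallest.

161, 51 bp

BamHI sites (GGATCC) start at positions 31, 192.
BamHI cuts after the first base of each site, so after positions 31, 192.
Circular molecule, 2 cuts → 2 fragments:
  32–192 → 161 bp
  193–212 then 1–31 → 20 + 31 = 51 bp
Sorted largest to smallest: 161, 51 bp.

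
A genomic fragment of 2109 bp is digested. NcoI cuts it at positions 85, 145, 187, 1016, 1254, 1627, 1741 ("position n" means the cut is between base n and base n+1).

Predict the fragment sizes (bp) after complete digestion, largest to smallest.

829, 373, 368, 238, 114, 85, 60, 42 bp

Linear molecule, 7 cuts → 8 fragments:
  85 − 0 = 85 bp
  145 − 85 = 60 bp
  187 − 145 = 42 bp
  1016 − 187 = 829 bp
  1254 − 1016 = 238 bp
  1627 − 1254 = 373 bp
  1741 − 1627 = 114 bp
  2109 − 1741 = 368 bp
Sorted largest to smallest: 829, 373, 368, 238, 114, 85, 60, 42 bp.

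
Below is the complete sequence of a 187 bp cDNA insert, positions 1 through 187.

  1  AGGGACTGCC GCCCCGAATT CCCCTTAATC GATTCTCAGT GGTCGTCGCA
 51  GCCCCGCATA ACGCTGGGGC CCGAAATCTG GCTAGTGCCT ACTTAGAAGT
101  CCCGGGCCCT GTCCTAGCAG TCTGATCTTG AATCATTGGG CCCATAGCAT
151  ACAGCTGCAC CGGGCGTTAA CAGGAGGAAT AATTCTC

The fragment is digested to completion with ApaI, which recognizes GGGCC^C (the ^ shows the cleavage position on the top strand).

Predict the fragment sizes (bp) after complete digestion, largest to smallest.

71, 45, 37, 34 bp

ApaI sites (GGGCCC) start at positions 67, 104, 138.
ApaI cuts after base 5 of each site (before the last base), so after positions 71, 108, 142.
Linear molecule, 3 cuts → 4 fragments:
  1–71 → 71 bp
  72–108 → 37 bp
  109–142 → 34 bp
  143–187 → 45 bp
Sorted largest to smallest: 71, 45, 37, 34 bp.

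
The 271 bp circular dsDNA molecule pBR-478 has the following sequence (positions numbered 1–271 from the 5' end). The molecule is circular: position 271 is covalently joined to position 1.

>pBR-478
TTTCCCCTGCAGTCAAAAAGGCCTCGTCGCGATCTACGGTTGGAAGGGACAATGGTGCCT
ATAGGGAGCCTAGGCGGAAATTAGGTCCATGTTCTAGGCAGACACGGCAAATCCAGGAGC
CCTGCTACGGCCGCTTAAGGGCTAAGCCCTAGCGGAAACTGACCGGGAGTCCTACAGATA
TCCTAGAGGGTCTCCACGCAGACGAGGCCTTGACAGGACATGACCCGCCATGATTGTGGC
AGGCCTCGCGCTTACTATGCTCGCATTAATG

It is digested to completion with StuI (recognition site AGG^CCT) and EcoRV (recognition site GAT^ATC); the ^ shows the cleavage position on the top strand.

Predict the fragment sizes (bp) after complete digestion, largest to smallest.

158, 49, 36, 28 bp

StuI sites (AGGCCT) start at positions 19, 205, 241.
StuI cuts after base 3 of each site, so after positions 21, 207, 243.
The EcoRV site (GATATC) starts at position 177.
EcoRV cuts after base 3 of each site, so after position 179.
Combined cut positions: 21, 179, 207, 243.
Circular molecule, 4 cuts → 4 fragments:
  22–179 → 158 bp
  180–207 → 28 bp
  208–243 → 36 bp
  244–271 then 1–21 → 28 + 21 = 49 bp
Sorted largest to smallest: 158, 49, 36, 28 bp.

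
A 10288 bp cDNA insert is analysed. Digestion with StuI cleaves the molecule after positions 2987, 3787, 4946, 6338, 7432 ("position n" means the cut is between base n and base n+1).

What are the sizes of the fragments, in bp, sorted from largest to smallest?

Linear molecule, 5 cuts → 6 fragments:
  2987 − 0 = 2987 bp
  3787 − 2987 = 800 bp
  4946 − 3787 = 1159 bp
  6338 − 4946 = 1392 bp
  7432 − 6338 = 1094 bp
  10288 − 7432 = 2856 bp
Sorted largest to smallest: 2987, 2856, 1392, 1159, 1094, 800 bp.

2987, 2856, 1392, 1159, 1094, 800 bp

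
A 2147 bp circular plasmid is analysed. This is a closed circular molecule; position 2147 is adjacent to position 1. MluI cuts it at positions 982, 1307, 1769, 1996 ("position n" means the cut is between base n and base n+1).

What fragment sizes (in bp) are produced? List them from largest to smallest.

Circular molecule, 4 cuts → 4 fragments:
  1307 − 982 = 325 bp
  1769 − 1307 = 462 bp
  1996 − 1769 = 227 bp
  wrap: 2147 − 1996 + 982 = 1133 bp
Sorted largest to smallest: 1133, 462, 325, 227 bp.

1133, 462, 325, 227 bp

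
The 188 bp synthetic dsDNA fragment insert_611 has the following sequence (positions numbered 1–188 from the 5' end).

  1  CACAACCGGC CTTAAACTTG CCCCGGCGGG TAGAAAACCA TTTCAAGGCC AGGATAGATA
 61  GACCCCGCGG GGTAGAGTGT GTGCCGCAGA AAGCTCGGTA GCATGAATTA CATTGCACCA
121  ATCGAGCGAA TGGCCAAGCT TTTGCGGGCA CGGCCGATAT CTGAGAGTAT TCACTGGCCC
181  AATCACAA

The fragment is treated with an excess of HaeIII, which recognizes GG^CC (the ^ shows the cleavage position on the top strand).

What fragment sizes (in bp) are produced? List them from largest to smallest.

85, 39, 24, 20, 11, 9 bp

HaeIII sites (GGCC) start at positions 8, 47, 132, 152, 176.
HaeIII cuts after base 2 of each site, so after positions 9, 48, 133, 153, 177.
Linear molecule, 5 cuts → 6 fragments:
  1–9 → 9 bp
  10–48 → 39 bp
  49–133 → 85 bp
  134–153 → 20 bp
  154–177 → 24 bp
  178–188 → 11 bp
Sorted largest to smallest: 85, 39, 24, 20, 11, 9 bp.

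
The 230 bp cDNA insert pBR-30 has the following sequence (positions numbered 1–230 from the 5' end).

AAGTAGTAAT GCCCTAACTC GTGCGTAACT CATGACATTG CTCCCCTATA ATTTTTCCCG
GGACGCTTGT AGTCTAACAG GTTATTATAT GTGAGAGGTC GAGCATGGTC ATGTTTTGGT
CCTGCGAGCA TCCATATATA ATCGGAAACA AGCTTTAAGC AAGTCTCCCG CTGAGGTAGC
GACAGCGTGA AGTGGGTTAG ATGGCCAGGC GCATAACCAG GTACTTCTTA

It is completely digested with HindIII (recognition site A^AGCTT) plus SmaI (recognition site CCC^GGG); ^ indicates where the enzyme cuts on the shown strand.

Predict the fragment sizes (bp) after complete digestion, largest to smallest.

91, 80, 59 bp

The HindIII site (AAGCTT) starts at position 150.
HindIII cuts after the first base of each site, so after position 150.
The SmaI site (CCCGGG) starts at position 57.
SmaI cuts after base 3 of each site, so after position 59.
Combined cut positions: 59, 150.
Linear molecule, 2 cuts → 3 fragments:
  1–59 → 59 bp
  60–150 → 91 bp
  151–230 → 80 bp
Sorted largest to smallest: 91, 80, 59 bp.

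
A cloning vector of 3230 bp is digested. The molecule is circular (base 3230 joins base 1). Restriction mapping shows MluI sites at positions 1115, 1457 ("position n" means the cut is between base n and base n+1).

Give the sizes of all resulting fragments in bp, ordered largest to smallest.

2888, 342 bp

Circular molecule, 2 cuts → 2 fragments:
  1457 − 1115 = 342 bp
  wrap: 3230 − 1457 + 1115 = 2888 bp
Sorted largest to smallest: 2888, 342 bp.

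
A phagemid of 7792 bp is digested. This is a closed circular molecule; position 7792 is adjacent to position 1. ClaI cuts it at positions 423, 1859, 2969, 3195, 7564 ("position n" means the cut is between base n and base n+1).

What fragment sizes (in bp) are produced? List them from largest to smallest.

4369, 1436, 1110, 651, 226 bp

Circular molecule, 5 cuts → 5 fragments:
  1859 − 423 = 1436 bp
  2969 − 1859 = 1110 bp
  3195 − 2969 = 226 bp
  7564 − 3195 = 4369 bp
  wrap: 7792 − 7564 + 423 = 651 bp
Sorted largest to smallest: 4369, 1436, 1110, 651, 226 bp.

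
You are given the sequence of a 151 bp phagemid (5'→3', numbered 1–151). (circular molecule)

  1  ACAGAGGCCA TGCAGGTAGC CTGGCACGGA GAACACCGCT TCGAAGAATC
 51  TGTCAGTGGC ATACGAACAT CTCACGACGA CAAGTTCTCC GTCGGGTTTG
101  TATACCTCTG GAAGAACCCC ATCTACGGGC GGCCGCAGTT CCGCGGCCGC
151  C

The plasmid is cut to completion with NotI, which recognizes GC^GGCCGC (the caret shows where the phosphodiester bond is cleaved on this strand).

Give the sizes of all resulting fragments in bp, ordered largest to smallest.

NotI sites (GCGGCCGC) start at positions 129, 143.
NotI cuts after base 2 of each site, so after positions 130, 144.
Circular molecule, 2 cuts → 2 fragments:
  131–144 → 14 bp
  145–151 then 1–130 → 7 + 130 = 137 bp
Sorted largest to smallest: 137, 14 bp.

137, 14 bp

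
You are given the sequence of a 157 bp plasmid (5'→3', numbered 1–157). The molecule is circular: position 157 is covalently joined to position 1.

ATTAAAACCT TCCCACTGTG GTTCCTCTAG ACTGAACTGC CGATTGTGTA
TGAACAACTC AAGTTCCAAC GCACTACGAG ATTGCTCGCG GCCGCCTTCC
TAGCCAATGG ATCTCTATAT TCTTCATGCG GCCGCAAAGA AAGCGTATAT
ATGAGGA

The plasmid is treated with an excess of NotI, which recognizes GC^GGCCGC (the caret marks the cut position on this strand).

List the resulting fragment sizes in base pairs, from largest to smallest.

NotI sites (GCGGCCGC) start at positions 88, 128.
NotI cuts after base 2 of each site, so after positions 89, 129.
Circular molecule, 2 cuts → 2 fragments:
  90–129 → 40 bp
  130–157 then 1–89 → 28 + 89 = 117 bp
Sorted largest to smallest: 117, 40 bp.

117, 40 bp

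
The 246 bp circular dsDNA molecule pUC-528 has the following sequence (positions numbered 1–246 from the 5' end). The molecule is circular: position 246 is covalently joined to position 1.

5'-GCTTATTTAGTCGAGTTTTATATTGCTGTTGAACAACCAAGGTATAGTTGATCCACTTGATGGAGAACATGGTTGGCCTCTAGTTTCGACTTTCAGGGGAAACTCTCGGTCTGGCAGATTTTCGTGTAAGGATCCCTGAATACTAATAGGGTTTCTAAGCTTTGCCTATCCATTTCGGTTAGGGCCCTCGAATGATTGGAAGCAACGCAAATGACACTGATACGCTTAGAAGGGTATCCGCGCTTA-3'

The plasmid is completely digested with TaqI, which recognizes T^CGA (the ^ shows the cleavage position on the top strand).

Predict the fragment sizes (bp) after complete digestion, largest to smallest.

102, 75, 69 bp

TaqI sites (TCGA) start at positions 11, 86, 188.
TaqI cuts after the first base of each site, so after positions 11, 86, 188.
Circular molecule, 3 cuts → 3 fragments:
  12–86 → 75 bp
  87–188 → 102 bp
  189–246 then 1–11 → 58 + 11 = 69 bp
Sorted largest to smallest: 102, 75, 69 bp.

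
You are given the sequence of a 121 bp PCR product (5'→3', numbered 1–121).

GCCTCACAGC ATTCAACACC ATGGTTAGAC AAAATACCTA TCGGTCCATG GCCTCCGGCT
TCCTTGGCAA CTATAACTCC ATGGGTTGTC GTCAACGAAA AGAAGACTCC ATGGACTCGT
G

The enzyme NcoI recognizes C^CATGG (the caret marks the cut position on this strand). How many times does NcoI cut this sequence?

4

CCATGG occurs starting at positions 19, 46, 79, 109.
NcoI cuts at 4 sites.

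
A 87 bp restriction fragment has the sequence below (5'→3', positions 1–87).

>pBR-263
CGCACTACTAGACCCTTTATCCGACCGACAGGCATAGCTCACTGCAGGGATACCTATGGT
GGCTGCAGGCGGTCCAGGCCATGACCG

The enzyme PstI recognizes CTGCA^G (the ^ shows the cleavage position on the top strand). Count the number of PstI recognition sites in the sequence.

2

CTGCAG occurs starting at positions 42, 63.
PstI cuts at 2 sites.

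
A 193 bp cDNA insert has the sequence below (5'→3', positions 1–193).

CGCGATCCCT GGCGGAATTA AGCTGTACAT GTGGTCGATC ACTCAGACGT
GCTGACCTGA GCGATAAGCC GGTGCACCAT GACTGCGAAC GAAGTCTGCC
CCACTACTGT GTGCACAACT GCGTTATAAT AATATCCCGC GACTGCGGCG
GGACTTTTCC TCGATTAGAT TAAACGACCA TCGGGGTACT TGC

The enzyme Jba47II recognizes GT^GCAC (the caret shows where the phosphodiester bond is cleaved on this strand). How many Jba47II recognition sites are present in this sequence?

2

GTGCAC occurs starting at positions 72, 111.
Jba47II cuts at 2 sites.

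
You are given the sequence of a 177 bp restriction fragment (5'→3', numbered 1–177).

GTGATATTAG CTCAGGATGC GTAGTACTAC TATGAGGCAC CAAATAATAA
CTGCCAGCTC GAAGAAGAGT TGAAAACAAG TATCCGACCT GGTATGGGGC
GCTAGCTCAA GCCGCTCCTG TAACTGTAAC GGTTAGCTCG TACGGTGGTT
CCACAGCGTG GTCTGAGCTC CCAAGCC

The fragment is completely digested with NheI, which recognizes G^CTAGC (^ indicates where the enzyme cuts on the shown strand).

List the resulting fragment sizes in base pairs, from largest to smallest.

101, 76 bp

The NheI site (GCTAGC) starts at position 101.
NheI cuts after the first base of each site, so after position 101.
Linear molecule, 1 cut → 2 fragments:
  1–101 → 101 bp
  102–177 → 76 bp
Sorted largest to smallest: 101, 76 bp.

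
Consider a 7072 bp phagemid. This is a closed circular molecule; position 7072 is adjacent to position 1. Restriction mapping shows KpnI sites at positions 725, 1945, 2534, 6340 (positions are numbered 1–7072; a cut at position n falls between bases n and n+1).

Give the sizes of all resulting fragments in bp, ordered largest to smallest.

Circular molecule, 4 cuts → 4 fragments:
  1945 − 725 = 1220 bp
  2534 − 1945 = 589 bp
  6340 − 2534 = 3806 bp
  wrap: 7072 − 6340 + 725 = 1457 bp
Sorted largest to smallest: 3806, 1457, 1220, 589 bp.

3806, 1457, 1220, 589 bp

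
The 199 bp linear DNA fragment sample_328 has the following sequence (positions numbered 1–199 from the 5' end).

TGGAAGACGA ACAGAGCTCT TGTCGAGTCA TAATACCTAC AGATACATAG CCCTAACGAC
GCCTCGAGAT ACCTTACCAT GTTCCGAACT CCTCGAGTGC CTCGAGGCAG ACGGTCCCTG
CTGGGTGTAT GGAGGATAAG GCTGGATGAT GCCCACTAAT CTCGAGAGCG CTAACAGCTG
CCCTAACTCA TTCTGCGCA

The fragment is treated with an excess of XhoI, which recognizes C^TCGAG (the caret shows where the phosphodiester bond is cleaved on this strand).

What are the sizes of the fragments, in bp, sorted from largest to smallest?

XhoI sites (CTCGAG) start at positions 63, 92, 101, 161.
XhoI cuts after the first base of each site, so after positions 63, 92, 101, 161.
Linear molecule, 4 cuts → 5 fragments:
  1–63 → 63 bp
  64–92 → 29 bp
  93–101 → 9 bp
  102–161 → 60 bp
  162–199 → 38 bp
Sorted largest to smallest: 63, 60, 38, 29, 9 bp.

63, 60, 38, 29, 9 bp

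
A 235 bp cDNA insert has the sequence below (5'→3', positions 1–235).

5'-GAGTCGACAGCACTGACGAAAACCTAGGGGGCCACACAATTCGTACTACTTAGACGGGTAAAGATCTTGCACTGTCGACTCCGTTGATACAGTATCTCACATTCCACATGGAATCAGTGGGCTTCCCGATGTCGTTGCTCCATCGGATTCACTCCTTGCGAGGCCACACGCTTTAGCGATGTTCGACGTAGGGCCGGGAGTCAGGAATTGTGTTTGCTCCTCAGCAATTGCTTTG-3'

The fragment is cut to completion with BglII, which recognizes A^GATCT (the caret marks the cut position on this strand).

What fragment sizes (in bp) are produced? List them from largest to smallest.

173, 62 bp

The BglII site (AGATCT) starts at position 62.
BglII cuts after the first base of each site, so after position 62.
Linear molecule, 1 cut → 2 fragments:
  1–62 → 62 bp
  63–235 → 173 bp
Sorted largest to smallest: 173, 62 bp.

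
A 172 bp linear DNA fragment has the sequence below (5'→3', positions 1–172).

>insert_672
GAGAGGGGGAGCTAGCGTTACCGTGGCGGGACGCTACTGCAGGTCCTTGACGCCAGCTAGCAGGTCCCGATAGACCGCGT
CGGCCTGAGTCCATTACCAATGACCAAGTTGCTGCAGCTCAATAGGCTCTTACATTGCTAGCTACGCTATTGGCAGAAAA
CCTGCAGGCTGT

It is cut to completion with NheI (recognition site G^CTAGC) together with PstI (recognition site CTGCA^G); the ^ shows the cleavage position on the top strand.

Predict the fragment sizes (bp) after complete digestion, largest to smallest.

NheI sites (GCTAGC) start at positions 11, 56, 137.
NheI cuts after the first base of each site, so after positions 11, 56, 137.
PstI sites (CTGCAG) start at positions 37, 112, 162.
PstI cuts after base 5 of each site (before the last base), so after positions 41, 116, 166.
Combined cut positions: 11, 41, 56, 116, 137, 166.
Linear molecule, 6 cuts → 7 fragments:
  1–11 → 11 bp
  12–41 → 30 bp
  42–56 → 15 bp
  57–116 → 60 bp
  117–137 → 21 bp
  138–166 → 29 bp
  167–172 → 6 bp
Sorted largest to smallest: 60, 30, 29, 21, 15, 11, 6 bp.

60, 30, 29, 21, 15, 11, 6 bp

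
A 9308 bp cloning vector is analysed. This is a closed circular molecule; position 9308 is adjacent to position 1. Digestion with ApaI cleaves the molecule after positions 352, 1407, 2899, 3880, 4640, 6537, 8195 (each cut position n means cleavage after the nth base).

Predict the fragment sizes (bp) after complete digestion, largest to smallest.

1897, 1658, 1492, 1465, 1055, 981, 760 bp

Circular molecule, 7 cuts → 7 fragments:
  1407 − 352 = 1055 bp
  2899 − 1407 = 1492 bp
  3880 − 2899 = 981 bp
  4640 − 3880 = 760 bp
  6537 − 4640 = 1897 bp
  8195 − 6537 = 1658 bp
  wrap: 9308 − 8195 + 352 = 1465 bp
Sorted largest to smallest: 1897, 1658, 1492, 1465, 1055, 981, 760 bp.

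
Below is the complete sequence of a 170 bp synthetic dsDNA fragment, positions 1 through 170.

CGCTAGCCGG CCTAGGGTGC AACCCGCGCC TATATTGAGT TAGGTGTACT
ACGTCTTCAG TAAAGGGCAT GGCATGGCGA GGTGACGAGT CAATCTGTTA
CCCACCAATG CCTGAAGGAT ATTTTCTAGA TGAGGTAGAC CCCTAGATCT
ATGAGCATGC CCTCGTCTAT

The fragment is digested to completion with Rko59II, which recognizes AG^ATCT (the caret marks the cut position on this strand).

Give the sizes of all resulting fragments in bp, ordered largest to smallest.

146, 24 bp

The Rko59II site (AGATCT) starts at position 145.
Rko59II cuts after base 2 of each site, so after position 146.
Linear molecule, 1 cut → 2 fragments:
  1–146 → 146 bp
  147–170 → 24 bp
Sorted largest to smallest: 146, 24 bp.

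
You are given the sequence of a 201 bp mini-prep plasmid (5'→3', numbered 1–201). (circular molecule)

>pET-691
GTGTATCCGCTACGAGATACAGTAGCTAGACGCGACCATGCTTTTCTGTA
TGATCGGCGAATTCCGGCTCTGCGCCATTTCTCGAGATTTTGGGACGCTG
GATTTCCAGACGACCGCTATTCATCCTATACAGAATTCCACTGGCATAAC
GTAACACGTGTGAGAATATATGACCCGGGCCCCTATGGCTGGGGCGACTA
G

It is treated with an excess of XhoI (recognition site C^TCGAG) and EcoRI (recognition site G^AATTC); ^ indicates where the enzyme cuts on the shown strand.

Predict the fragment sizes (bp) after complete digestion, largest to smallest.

The XhoI site (CTCGAG) starts at position 81.
XhoI cuts after the first base of each site, so after position 81.
EcoRI sites (GAATTC) start at positions 59, 133.
EcoRI cuts after the first base of each site, so after positions 59, 133.
Combined cut positions: 59, 81, 133.
Circular molecule, 3 cuts → 3 fragments:
  60–81 → 22 bp
  82–133 → 52 bp
  134–201 then 1–59 → 68 + 59 = 127 bp
Sorted largest to smallest: 127, 52, 22 bp.

127, 52, 22 bp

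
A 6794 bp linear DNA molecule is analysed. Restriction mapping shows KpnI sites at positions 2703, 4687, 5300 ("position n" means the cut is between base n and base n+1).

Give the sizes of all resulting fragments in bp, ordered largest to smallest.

2703, 1984, 1494, 613 bp

Linear molecule, 3 cuts → 4 fragments:
  2703 − 0 = 2703 bp
  4687 − 2703 = 1984 bp
  5300 − 4687 = 613 bp
  6794 − 5300 = 1494 bp
Sorted largest to smallest: 2703, 1984, 1494, 613 bp.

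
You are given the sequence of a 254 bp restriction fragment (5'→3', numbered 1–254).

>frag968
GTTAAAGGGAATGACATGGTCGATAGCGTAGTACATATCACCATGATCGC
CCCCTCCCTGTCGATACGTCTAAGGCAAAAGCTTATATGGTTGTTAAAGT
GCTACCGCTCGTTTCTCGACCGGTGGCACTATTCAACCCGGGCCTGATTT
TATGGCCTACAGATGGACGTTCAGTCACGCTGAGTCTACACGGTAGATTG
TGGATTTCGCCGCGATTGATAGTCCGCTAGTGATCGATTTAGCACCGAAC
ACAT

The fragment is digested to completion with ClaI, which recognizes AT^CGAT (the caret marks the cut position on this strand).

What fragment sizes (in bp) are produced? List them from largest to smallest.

The ClaI site (ATCGAT) starts at position 233.
ClaI cuts after base 2 of each site, so after position 234.
Linear molecule, 1 cut → 2 fragments:
  1–234 → 234 bp
  235–254 → 20 bp
Sorted largest to smallest: 234, 20 bp.

234, 20 bp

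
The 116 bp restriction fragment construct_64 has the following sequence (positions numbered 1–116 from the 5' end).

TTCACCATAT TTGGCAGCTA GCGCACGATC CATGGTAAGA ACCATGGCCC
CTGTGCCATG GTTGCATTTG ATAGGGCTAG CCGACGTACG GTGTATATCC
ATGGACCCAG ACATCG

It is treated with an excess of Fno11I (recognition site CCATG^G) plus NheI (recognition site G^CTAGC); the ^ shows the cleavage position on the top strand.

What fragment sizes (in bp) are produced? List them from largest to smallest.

Fno11I sites (CCATGG) start at positions 30, 42, 56, 99.
Fno11I cuts after base 5 of each site (before the last base), so after positions 34, 46, 60, 103.
NheI sites (GCTAGC) start at positions 17, 76.
NheI cuts after the first base of each site, so after positions 17, 76.
Combined cut positions: 17, 34, 46, 60, 76, 103.
Linear molecule, 6 cuts → 7 fragments:
  1–17 → 17 bp
  18–34 → 17 bp
  35–46 → 12 bp
  47–60 → 14 bp
  61–76 → 16 bp
  77–103 → 27 bp
  104–116 → 13 bp
Sorted largest to smallest: 27, 17, 17, 16, 14, 13, 12 bp.

27, 17, 17, 16, 14, 13, 12 bp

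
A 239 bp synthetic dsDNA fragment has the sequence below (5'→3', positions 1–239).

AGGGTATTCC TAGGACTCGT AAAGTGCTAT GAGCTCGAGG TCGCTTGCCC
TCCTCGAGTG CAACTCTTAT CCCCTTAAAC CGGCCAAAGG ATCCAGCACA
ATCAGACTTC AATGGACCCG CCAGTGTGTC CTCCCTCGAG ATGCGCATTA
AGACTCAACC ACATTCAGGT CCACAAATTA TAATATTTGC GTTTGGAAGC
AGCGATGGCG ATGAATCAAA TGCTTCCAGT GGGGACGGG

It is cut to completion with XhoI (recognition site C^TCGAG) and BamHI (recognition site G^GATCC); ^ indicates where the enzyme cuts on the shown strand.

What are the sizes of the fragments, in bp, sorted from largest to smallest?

104, 46, 36, 34, 19 bp

XhoI sites (CTCGAG) start at positions 34, 53, 135.
XhoI cuts after the first base of each site, so after positions 34, 53, 135.
The BamHI site (GGATCC) starts at position 89.
BamHI cuts after the first base of each site, so after position 89.
Combined cut positions: 34, 53, 89, 135.
Linear molecule, 4 cuts → 5 fragments:
  1–34 → 34 bp
  35–53 → 19 bp
  54–89 → 36 bp
  90–135 → 46 bp
  136–239 → 104 bp
Sorted largest to smallest: 104, 46, 36, 34, 19 bp.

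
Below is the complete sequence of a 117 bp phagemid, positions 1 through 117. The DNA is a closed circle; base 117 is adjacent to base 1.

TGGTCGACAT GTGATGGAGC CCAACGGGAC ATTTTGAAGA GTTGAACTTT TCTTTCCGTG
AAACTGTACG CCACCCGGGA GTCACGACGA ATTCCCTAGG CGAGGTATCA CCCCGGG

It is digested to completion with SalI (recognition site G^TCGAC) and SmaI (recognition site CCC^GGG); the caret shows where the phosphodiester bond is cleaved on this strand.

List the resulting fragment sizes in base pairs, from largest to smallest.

The SalI site (GTCGAC) starts at position 3.
SalI cuts after the first base of each site, so after position 3.
SmaI sites (CCCGGG) start at positions 74, 112.
SmaI cuts after base 3 of each site, so after positions 76, 114.
Combined cut positions: 3, 76, 114.
Circular molecule, 3 cuts → 3 fragments:
  4–76 → 73 bp
  77–114 → 38 bp
  115–117 then 1–3 → 3 + 3 = 6 bp
Sorted largest to smallest: 73, 38, 6 bp.

73, 38, 6 bp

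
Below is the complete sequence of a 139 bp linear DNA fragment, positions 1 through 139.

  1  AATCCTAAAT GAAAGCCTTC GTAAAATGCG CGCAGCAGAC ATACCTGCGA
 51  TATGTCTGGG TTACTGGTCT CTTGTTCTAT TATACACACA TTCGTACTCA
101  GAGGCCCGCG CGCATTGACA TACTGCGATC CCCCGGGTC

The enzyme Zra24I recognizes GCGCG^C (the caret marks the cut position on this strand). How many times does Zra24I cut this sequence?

2

GCGCGC occurs starting at positions 28, 108.
Zra24I cuts at 2 sites.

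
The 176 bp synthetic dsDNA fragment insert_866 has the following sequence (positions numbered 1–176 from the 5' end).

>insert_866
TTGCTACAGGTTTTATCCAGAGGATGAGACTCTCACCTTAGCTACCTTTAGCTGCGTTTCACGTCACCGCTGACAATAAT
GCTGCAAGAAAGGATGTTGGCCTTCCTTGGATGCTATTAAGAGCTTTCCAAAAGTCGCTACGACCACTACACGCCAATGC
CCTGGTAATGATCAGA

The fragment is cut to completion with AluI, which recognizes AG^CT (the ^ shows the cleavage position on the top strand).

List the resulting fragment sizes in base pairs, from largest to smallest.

72, 53, 41, 10 bp

AluI sites (AGCT) start at positions 40, 50, 122.
AluI cuts after base 2 of each site, so after positions 41, 51, 123.
Linear molecule, 3 cuts → 4 fragments:
  1–41 → 41 bp
  42–51 → 10 bp
  52–123 → 72 bp
  124–176 → 53 bp
Sorted largest to smallest: 72, 53, 41, 10 bp.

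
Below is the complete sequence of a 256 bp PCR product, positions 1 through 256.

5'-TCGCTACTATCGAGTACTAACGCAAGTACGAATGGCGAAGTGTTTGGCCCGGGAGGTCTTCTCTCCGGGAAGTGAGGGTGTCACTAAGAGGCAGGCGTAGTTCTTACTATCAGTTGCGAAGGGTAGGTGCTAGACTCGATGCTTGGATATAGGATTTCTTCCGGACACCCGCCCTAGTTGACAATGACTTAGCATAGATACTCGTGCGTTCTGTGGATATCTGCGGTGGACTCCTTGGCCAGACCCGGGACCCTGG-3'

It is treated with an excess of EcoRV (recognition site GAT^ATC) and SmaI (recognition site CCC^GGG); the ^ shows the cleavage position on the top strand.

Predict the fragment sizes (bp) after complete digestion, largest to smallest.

168, 50, 28, 10 bp

The EcoRV site (GATATC) starts at position 216.
EcoRV cuts after base 3 of each site, so after position 218.
SmaI sites (CCCGGG) start at positions 48, 244.
SmaI cuts after base 3 of each site, so after positions 50, 246.
Combined cut positions: 50, 218, 246.
Linear molecule, 3 cuts → 4 fragments:
  1–50 → 50 bp
  51–218 → 168 bp
  219–246 → 28 bp
  247–256 → 10 bp
Sorted largest to smallest: 168, 50, 28, 10 bp.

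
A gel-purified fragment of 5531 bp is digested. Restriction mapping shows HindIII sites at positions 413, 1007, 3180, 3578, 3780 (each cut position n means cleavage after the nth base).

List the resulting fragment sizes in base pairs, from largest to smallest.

Linear molecule, 5 cuts → 6 fragments:
  413 − 0 = 413 bp
  1007 − 413 = 594 bp
  3180 − 1007 = 2173 bp
  3578 − 3180 = 398 bp
  3780 − 3578 = 202 bp
  5531 − 3780 = 1751 bp
Sorted largest to smallest: 2173, 1751, 594, 413, 398, 202 bp.

2173, 1751, 594, 413, 398, 202 bp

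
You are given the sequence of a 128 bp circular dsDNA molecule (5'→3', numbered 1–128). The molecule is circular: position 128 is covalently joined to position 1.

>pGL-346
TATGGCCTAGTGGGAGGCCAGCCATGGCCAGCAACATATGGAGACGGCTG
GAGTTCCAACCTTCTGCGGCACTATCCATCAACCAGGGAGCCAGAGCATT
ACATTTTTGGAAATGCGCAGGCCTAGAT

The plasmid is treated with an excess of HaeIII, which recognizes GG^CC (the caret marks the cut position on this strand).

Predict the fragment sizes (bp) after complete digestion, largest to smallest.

94, 12, 12, 10 bp

HaeIII sites (GGCC) start at positions 4, 16, 26, 120.
HaeIII cuts after base 2 of each site, so after positions 5, 17, 27, 121.
Circular molecule, 4 cuts → 4 fragments:
  6–17 → 12 bp
  18–27 → 10 bp
  28–121 → 94 bp
  122–128 then 1–5 → 7 + 5 = 12 bp
Sorted largest to smallest: 94, 12, 12, 10 bp.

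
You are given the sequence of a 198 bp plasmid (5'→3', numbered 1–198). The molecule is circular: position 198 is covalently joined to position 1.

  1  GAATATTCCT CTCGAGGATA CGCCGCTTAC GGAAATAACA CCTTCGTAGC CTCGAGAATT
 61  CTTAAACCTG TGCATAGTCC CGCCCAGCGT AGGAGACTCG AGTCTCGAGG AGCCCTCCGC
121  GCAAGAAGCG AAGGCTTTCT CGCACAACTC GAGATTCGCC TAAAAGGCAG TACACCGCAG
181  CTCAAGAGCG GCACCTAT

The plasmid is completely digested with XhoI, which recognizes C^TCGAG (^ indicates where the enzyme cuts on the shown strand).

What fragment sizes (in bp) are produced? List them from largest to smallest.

XhoI sites (CTCGAG) start at positions 11, 51, 97, 104, 148.
XhoI cuts after the first base of each site, so after positions 11, 51, 97, 104, 148.
Circular molecule, 5 cuts → 5 fragments:
  12–51 → 40 bp
  52–97 → 46 bp
  98–104 → 7 bp
  105–148 → 44 bp
  149–198 then 1–11 → 50 + 11 = 61 bp
Sorted largest to smallest: 61, 46, 44, 40, 7 bp.

61, 46, 44, 40, 7 bp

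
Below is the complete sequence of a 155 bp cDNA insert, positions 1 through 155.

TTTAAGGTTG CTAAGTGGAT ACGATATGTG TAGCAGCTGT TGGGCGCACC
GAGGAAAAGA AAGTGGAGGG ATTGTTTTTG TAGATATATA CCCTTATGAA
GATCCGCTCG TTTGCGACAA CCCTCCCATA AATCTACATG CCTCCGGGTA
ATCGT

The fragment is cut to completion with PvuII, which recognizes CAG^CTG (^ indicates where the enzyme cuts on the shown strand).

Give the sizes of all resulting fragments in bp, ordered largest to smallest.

119, 36 bp

The PvuII site (CAGCTG) starts at position 34.
PvuII cuts after base 3 of each site, so after position 36.
Linear molecule, 1 cut → 2 fragments:
  1–36 → 36 bp
  37–155 → 119 bp
Sorted largest to smallest: 119, 36 bp.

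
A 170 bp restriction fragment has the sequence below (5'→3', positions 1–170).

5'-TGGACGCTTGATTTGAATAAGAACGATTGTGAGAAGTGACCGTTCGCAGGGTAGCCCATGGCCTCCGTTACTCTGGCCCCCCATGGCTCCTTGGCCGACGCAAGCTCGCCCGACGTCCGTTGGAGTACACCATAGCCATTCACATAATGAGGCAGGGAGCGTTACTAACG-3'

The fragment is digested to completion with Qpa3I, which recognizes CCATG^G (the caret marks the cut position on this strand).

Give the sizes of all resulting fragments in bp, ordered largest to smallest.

Qpa3I sites (CCATGG) start at positions 56, 81.
Qpa3I cuts after base 5 of each site (before the last base), so after positions 60, 85.
Linear molecule, 2 cuts → 3 fragments:
  1–60 → 60 bp
  61–85 → 25 bp
  86–170 → 85 bp
Sorted largest to smallest: 85, 60, 25 bp.

85, 60, 25 bp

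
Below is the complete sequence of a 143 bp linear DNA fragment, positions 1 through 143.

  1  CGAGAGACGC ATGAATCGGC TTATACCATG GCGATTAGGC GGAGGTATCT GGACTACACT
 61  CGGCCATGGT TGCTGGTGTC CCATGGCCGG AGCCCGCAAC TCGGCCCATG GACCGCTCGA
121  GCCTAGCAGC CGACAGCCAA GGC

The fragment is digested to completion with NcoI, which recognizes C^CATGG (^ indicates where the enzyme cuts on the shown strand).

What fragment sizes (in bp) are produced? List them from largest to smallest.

38, 37, 26, 25, 17 bp

NcoI sites (CCATGG) start at positions 26, 64, 81, 106.
NcoI cuts after the first base of each site, so after positions 26, 64, 81, 106.
Linear molecule, 4 cuts → 5 fragments:
  1–26 → 26 bp
  27–64 → 38 bp
  65–81 → 17 bp
  82–106 → 25 bp
  107–143 → 37 bp
Sorted largest to smallest: 38, 37, 26, 25, 17 bp.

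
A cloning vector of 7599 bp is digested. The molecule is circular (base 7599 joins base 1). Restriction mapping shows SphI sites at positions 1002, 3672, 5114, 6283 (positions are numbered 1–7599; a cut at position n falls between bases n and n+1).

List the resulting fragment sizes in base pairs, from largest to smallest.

2670, 2318, 1442, 1169 bp

Circular molecule, 4 cuts → 4 fragments:
  3672 − 1002 = 2670 bp
  5114 − 3672 = 1442 bp
  6283 − 5114 = 1169 bp
  wrap: 7599 − 6283 + 1002 = 2318 bp
Sorted largest to smallest: 2670, 2318, 1442, 1169 bp.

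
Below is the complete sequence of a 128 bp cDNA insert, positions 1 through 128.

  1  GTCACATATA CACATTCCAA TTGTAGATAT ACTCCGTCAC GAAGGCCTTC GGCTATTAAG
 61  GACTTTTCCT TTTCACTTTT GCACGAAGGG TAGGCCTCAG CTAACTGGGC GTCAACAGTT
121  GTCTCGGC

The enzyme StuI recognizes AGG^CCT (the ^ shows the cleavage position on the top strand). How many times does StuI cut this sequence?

AGGCCT occurs starting at positions 43, 92.
StuI cuts at 2 sites.

2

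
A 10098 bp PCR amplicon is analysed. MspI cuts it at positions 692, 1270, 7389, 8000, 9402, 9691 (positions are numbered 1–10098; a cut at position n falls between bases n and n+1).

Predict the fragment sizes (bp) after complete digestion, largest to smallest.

6119, 1402, 692, 611, 578, 407, 289 bp

Linear molecule, 6 cuts → 7 fragments:
  692 − 0 = 692 bp
  1270 − 692 = 578 bp
  7389 − 1270 = 6119 bp
  8000 − 7389 = 611 bp
  9402 − 8000 = 1402 bp
  9691 − 9402 = 289 bp
  10098 − 9691 = 407 bp
Sorted largest to smallest: 6119, 1402, 692, 611, 578, 407, 289 bp.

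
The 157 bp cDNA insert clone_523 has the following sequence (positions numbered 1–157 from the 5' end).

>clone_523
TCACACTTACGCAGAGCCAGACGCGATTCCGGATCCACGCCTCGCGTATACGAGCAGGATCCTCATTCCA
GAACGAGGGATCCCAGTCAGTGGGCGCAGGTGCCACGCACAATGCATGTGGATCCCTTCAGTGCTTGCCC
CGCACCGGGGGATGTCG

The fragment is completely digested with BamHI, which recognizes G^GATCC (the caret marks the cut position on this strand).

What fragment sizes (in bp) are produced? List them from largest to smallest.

BamHI sites (GGATCC) start at positions 31, 57, 78, 120.
BamHI cuts after the first base of each site, so after positions 31, 57, 78, 120.
Linear molecule, 4 cuts → 5 fragments:
  1–31 → 31 bp
  32–57 → 26 bp
  58–78 → 21 bp
  79–120 → 42 bp
  121–157 → 37 bp
Sorted largest to smallest: 42, 37, 31, 26, 21 bp.

42, 37, 31, 26, 21 bp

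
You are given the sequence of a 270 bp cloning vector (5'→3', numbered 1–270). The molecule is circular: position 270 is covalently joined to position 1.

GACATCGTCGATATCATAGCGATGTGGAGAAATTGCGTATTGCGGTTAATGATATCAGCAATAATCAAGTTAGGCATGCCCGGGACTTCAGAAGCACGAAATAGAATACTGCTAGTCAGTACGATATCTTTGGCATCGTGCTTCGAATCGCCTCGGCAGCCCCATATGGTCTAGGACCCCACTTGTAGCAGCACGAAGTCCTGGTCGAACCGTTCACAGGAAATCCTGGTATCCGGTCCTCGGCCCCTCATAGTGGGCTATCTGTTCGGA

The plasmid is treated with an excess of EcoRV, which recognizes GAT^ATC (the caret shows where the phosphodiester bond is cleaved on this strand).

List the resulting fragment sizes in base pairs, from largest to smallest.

EcoRV sites (GATATC) start at positions 10, 51, 123.
EcoRV cuts after base 3 of each site, so after positions 12, 53, 125.
Circular molecule, 3 cuts → 3 fragments:
  13–53 → 41 bp
  54–125 → 72 bp
  126–270 then 1–12 → 145 + 12 = 157 bp
Sorted largest to smallest: 157, 72, 41 bp.

157, 72, 41 bp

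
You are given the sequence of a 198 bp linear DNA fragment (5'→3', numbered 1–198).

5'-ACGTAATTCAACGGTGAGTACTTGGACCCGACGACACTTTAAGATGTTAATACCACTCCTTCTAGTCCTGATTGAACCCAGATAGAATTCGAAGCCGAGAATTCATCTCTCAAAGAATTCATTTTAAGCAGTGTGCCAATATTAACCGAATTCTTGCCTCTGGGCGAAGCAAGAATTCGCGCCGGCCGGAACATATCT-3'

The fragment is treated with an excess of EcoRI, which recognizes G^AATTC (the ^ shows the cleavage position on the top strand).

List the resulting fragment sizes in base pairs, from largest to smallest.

85, 33, 25, 25, 16, 14 bp

EcoRI sites (GAATTC) start at positions 85, 99, 115, 148, 173.
EcoRI cuts after the first base of each site, so after positions 85, 99, 115, 148, 173.
Linear molecule, 5 cuts → 6 fragments:
  1–85 → 85 bp
  86–99 → 14 bp
  100–115 → 16 bp
  116–148 → 33 bp
  149–173 → 25 bp
  174–198 → 25 bp
Sorted largest to smallest: 85, 33, 25, 25, 16, 14 bp.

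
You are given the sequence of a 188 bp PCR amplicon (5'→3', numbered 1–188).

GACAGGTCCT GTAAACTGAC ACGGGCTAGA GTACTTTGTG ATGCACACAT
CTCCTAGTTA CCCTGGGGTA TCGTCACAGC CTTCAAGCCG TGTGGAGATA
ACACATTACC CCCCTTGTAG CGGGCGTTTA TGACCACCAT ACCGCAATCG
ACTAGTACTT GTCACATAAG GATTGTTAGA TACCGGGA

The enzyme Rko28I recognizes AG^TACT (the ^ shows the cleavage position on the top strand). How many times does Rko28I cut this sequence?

AGTACT occurs starting at positions 30, 154.
Rko28I cuts at 2 sites.

2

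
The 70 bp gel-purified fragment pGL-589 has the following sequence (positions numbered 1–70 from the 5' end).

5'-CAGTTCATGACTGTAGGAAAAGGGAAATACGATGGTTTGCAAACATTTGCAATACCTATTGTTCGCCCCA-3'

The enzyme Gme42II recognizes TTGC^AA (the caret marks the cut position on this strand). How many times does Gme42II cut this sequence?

2

TTGCAA occurs starting at positions 37, 47.
Gme42II cuts at 2 sites.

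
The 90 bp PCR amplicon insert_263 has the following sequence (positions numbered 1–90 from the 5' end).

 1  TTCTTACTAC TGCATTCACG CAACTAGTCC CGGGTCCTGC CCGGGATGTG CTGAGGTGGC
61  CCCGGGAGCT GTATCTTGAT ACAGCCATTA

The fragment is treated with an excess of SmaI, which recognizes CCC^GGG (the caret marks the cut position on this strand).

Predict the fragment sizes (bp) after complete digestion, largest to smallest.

SmaI sites (CCCGGG) start at positions 29, 40, 61.
SmaI cuts after base 3 of each site, so after positions 31, 42, 63.
Linear molecule, 3 cuts → 4 fragments:
  1–31 → 31 bp
  32–42 → 11 bp
  43–63 → 21 bp
  64–90 → 27 bp
Sorted largest to smallest: 31, 27, 21, 11 bp.

31, 27, 21, 11 bp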